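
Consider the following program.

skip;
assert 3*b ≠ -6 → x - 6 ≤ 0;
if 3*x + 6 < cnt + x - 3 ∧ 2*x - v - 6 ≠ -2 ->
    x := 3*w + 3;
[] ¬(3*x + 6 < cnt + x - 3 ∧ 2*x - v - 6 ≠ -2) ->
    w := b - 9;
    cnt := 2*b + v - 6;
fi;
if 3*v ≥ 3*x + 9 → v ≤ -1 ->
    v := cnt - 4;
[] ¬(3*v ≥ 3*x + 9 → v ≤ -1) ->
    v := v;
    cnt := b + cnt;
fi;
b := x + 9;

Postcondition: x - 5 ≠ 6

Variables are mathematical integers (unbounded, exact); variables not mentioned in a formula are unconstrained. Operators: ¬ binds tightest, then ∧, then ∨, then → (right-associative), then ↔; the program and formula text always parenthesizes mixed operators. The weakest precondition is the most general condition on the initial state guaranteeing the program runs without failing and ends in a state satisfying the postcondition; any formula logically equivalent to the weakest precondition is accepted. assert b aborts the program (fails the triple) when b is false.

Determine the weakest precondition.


Working backward. After the program, the postcondition x - 5 ≠ 6 must hold; in canonical form it is x ≠ 11.
Before b := x + 9: x ≠ 11
Then branch requires x ≠ 11; else branch requires x ≠ 11.
Before the if: ((3*v ≥ 3*x + 9 → v ≤ -1) → x ≠ 11) ∧ ((¬(3*v ≥ 3*x + 9 → v ≤ -1)) → x ≠ 11)
Then branch requires ((3*v ≥ 9*w + 18 → v ≤ -1) → 3*w ≠ 8) ∧ ((¬(3*v ≥ 9*w + 18 → v ≤ -1)) → 3*w ≠ 8); else branch requires ((3*v ≥ 3*x + 9 → v ≤ -1) → x ≠ 11) ∧ ((¬(3*v ≥ 3*x + 9 → v ≤ -1)) → x ≠ 11).
Before the if: ((2*x < cnt - 9 ∧ 2*x ≠ v + 4) → (((3*v ≥ 9*w + 18 → v ≤ -1) → 3*w ≠ 8) ∧ ((¬(3*v ≥ 9*w + 18 → v ≤ -1)) → 3*w ≠ 8))) ∧ ((¬(2*x < cnt - 9 ∧ 2*x ≠ v + 4)) → (((3*v ≥ 3*x + 9 → v ≤ -1) → x ≠ 11) ∧ ((¬(3*v ≥ 3*x + 9 → v ≤ -1)) → x ≠ 11)))
Before assert 3*b ≠ -6 → x - 6 ≤ 0: (3*b ≠ -6 → x ≤ 6) ∧ ((2*x < cnt - 9 ∧ 2*x ≠ v + 4) → (((3*v ≥ 9*w + 18 → v ≤ -1) → 3*w ≠ 8) ∧ ((¬(3*v ≥ 9*w + 18 → v ≤ -1)) → 3*w ≠ 8))) ∧ ((¬(2*x < cnt - 9 ∧ 2*x ≠ v + 4)) → (((3*v ≥ 3*x + 9 → v ≤ -1) → x ≠ 11) ∧ ((¬(3*v ≥ 3*x + 9 → v ≤ -1)) → x ≠ 11)))
Before skip: (3*b ≠ -6 → x ≤ 6) ∧ ((2*x < cnt - 9 ∧ 2*x ≠ v + 4) → (((3*v ≥ 9*w + 18 → v ≤ -1) → 3*w ≠ 8) ∧ ((¬(3*v ≥ 9*w + 18 → v ≤ -1)) → 3*w ≠ 8))) ∧ ((¬(2*x < cnt - 9 ∧ 2*x ≠ v + 4)) → (((3*v ≥ 3*x + 9 → v ≤ -1) → x ≠ 11) ∧ ((¬(3*v ≥ 3*x + 9 → v ≤ -1)) → x ≠ 11)))
Answer: WP = (3*b ≠ -6 → x ≤ 6) ∧ ((2*x < cnt - 9 ∧ 2*x ≠ v + 4) → (((3*v ≥ 9*w + 18 → v ≤ -1) → 3*w ≠ 8) ∧ ((¬(3*v ≥ 9*w + 18 → v ≤ -1)) → 3*w ≠ 8))) ∧ ((¬(2*x < cnt - 9 ∧ 2*x ≠ v + 4)) → (((3*v ≥ 3*x + 9 → v ≤ -1) → x ≠ 11) ∧ ((¬(3*v ≥ 3*x + 9 → v ≤ -1)) → x ≠ 11)))


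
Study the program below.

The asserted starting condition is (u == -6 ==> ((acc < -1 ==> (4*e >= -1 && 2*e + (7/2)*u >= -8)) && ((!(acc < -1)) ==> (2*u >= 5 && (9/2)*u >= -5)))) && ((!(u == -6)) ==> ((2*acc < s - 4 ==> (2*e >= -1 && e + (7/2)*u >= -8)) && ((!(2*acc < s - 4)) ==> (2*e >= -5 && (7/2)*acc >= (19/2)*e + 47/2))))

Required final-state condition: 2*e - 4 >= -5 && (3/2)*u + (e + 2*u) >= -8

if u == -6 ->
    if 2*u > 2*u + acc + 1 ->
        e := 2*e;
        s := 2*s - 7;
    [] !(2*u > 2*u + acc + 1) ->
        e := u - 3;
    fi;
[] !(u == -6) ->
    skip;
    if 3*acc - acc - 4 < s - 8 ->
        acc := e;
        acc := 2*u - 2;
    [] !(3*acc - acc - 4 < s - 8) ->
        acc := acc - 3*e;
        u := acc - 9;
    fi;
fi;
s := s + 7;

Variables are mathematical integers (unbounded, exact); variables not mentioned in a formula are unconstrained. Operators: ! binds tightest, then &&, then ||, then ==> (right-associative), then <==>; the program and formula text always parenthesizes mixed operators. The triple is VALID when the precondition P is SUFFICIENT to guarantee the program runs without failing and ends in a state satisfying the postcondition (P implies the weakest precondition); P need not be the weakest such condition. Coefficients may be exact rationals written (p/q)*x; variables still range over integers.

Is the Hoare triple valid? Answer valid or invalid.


Working backward. After the program, the postcondition 2*e - 4 >= -5 && (3/2)*u + (e + 2*u) >= -8 must hold; in canonical form it is 2*e >= -1 && e + (7/2)*u >= -8.
Before s := s + 7: 2*e >= -1 && e + (7/2)*u >= -8
Then branch requires (acc < -1 ==> (4*e >= -1 && 2*e + (7/2)*u >= -8)) && ((!(acc < -1)) ==> (2*u >= 5 && (9/2)*u >= -5)); else branch requires (2*acc < s - 4 ==> (2*e >= -1 && e + (7/2)*u >= -8)) && ((!(2*acc < s - 4)) ==> (2*e >= -1 && (7/2)*acc >= (19/2)*e + 47/2)).
Before the if: (u == -6 ==> ((acc < -1 ==> (4*e >= -1 && 2*e + (7/2)*u >= -8)) && ((!(acc < -1)) ==> (2*u >= 5 && (9/2)*u >= -5)))) && ((!(u == -6)) ==> ((2*acc < s - 4 ==> (2*e >= -1 && e + (7/2)*u >= -8)) && ((!(2*acc < s - 4)) ==> (2*e >= -1 && (7/2)*acc >= (19/2)*e + 47/2))))
The weakest precondition is (u == -6 ==> ((acc < -1 ==> (4*e >= -1 && 2*e + (7/2)*u >= -8)) && ((!(acc < -1)) ==> (2*u >= 5 && (9/2)*u >= -5)))) && ((!(u == -6)) ==> ((2*acc < s - 4 ==> (2*e >= -1 && e + (7/2)*u >= -8)) && ((!(2*acc < s - 4)) ==> (2*e >= -1 && (7/2)*acc >= (19/2)*e + 47/2)))).
Check whether (u == -6 ==> ((acc < -1 ==> (4*e >= -1 && 2*e + (7/2)*u >= -8)) && ((!(acc < -1)) ==> (2*u >= 5 && (9/2)*u >= -5)))) && ((!(u == -6)) ==> ((2*acc < s - 4 ==> (2*e >= -1 && e + (7/2)*u >= -8)) && ((!(2*acc < s - 4)) ==> (2*e >= -5 && (7/2)*acc >= (19/2)*e + 47/2)))) implies it.
Countermodel: at the initial state acc = 4, e = -1, s = 12, u = -5, the precondition holds but the weakest precondition fails.
Answer: invalid


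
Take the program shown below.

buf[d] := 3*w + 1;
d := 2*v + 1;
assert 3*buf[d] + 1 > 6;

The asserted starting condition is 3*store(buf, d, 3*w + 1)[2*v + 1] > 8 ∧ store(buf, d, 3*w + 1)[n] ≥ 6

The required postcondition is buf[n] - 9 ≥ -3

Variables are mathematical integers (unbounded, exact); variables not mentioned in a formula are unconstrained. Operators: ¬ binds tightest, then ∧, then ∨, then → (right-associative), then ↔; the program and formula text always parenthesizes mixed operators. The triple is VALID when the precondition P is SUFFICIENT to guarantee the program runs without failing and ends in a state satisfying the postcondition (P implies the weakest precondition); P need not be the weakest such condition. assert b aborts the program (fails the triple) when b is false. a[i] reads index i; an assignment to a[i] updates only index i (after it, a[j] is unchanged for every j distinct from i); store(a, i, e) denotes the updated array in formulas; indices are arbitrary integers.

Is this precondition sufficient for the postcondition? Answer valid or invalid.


Working backward. After the program, the postcondition buf[n] - 9 ≥ -3 must hold; in canonical form it is buf[n] ≥ 6.
Before assert 3*buf[d] + 1 > 6: 3*buf[d] > 5 ∧ buf[n] ≥ 6
Before d := 2*v + 1: 3*buf[2*v + 1] > 5 ∧ buf[n] ≥ 6
Before buf[d] := 3*w + 1: 3*store(buf, d, 3*w + 1)[2*v + 1] > 5 ∧ store(buf, d, 3*w + 1)[n] ≥ 6
The weakest precondition is 3*store(buf, d, 3*w + 1)[2*v + 1] > 5 ∧ store(buf, d, 3*w + 1)[n] ≥ 6.
Check whether 3*store(buf, d, 3*w + 1)[2*v + 1] > 8 ∧ store(buf, d, 3*w + 1)[n] ≥ 6 implies it.
Every state satisfying the precondition satisfies the weakest precondition: the implication holds.
Answer: valid


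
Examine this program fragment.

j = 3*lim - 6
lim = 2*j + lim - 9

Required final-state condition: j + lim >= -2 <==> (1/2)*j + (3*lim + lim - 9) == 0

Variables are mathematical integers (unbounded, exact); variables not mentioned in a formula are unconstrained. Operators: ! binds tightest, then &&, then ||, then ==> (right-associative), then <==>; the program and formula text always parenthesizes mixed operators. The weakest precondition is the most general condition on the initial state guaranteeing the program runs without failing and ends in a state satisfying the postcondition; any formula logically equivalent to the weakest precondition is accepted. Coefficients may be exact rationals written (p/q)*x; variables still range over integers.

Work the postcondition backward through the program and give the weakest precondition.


Working backward. After the program, the postcondition j + lim >= -2 <==> (1/2)*j + (3*lim + lim - 9) == 0 must hold; in canonical form it is j + lim >= -2 <==> (1/2)*j + 4*lim == 9.
Before lim := 2*j + lim - 9: 3*j + lim >= 7 <==> (17/2)*j + 4*lim == 45
Before j := 3*lim - 6: 10*lim >= 25 <==> (59/2)*lim == 96
Answer: WP = 10*lim >= 25 <==> (59/2)*lim == 96


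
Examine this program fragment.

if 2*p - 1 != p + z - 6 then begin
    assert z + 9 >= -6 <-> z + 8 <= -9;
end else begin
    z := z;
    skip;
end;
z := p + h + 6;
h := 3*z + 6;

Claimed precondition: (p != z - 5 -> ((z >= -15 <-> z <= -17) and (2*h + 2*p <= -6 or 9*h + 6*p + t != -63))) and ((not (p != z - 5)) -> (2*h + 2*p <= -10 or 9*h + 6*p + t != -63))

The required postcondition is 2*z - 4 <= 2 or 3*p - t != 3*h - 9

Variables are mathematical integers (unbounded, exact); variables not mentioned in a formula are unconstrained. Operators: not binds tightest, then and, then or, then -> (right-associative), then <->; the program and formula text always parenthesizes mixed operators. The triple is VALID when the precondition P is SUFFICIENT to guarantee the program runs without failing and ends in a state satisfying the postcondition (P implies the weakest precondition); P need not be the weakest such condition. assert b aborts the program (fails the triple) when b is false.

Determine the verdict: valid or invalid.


Working backward. After the program, the postcondition 2*z - 4 <= 2 or 3*p - t != 3*h - 9 must hold; in canonical form it is 2*z <= 6 or 3*p != 3*h + t - 9.
Before h := 3*z + 6: 2*z <= 6 or 3*p != t + 9*z + 9
Before z := p + h + 6: 2*h + 2*p <= -6 or 9*h + 6*p + t != -63
Then branch requires (z >= -15 <-> z <= -17) and (2*h + 2*p <= -6 or 9*h + 6*p + t != -63); else branch requires 2*h + 2*p <= -6 or 9*h + 6*p + t != -63.
Before the if: (p != z - 5 -> ((z >= -15 <-> z <= -17) and (2*h + 2*p <= -6 or 9*h + 6*p + t != -63))) and ((not (p != z - 5)) -> (2*h + 2*p <= -6 or 9*h + 6*p + t != -63))
The weakest precondition is (p != z - 5 -> ((z >= -15 <-> z <= -17) and (2*h + 2*p <= -6 or 9*h + 6*p + t != -63))) and ((not (p != z - 5)) -> (2*h + 2*p <= -6 or 9*h + 6*p + t != -63)).
Check whether (p != z - 5 -> ((z >= -15 <-> z <= -17) and (2*h + 2*p <= -6 or 9*h + 6*p + t != -63))) and ((not (p != z - 5)) -> (2*h + 2*p <= -10 or 9*h + 6*p + t != -63)) implies it.
Every state satisfying the precondition satisfies the weakest precondition: the implication holds.
Answer: valid


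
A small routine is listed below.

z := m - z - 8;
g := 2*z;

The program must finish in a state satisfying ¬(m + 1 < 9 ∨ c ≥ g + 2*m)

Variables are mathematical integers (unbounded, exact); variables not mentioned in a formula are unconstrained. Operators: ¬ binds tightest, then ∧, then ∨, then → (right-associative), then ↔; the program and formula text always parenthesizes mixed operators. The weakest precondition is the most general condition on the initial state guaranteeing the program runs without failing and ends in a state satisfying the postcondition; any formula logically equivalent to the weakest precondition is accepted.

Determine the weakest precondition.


Working backward. After the program, the postcondition ¬(m + 1 < 9 ∨ c ≥ g + 2*m) must hold; in canonical form it is ¬(m < 8 ∨ c ≥ g + 2*m).
Before g := 2*z: ¬(m < 8 ∨ c ≥ 2*m + 2*z)
Before z := m - z - 8: ¬(m < 8 ∨ c + 2*z ≥ 4*m - 16)
Answer: WP = ¬(m < 8 ∨ c + 2*z ≥ 4*m - 16)


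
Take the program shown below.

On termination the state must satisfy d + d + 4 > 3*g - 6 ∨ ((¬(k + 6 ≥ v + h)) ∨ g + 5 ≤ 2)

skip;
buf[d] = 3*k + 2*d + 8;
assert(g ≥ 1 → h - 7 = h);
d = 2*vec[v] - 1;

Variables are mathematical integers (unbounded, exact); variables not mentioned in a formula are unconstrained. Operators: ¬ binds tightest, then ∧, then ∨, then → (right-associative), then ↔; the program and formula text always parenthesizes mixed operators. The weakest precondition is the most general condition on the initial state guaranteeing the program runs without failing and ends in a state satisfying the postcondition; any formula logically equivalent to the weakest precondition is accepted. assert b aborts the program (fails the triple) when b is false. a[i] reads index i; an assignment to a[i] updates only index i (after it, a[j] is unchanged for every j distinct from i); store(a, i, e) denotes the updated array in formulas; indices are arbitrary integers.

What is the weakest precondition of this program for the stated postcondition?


Working backward. After the program, the postcondition d + d + 4 > 3*g - 6 ∨ ((¬(k + 6 ≥ v + h)) ∨ g + 5 ≤ 2) must hold; in canonical form it is 2*d > 3*g - 10 ∨ (¬(k ≥ h + v - 6)) ∨ g ≤ -3.
Before d := 2*vec[v] - 1: 4*vec[v] > 3*g - 8 ∨ (¬(k ≥ h + v - 6)) ∨ g ≤ -3
Before assert g ≥ 1 → h - 7 = h: (¬(g ≥ 1)) ∧ (4*vec[v] > 3*g - 8 ∨ (¬(k ≥ h + v - 6)) ∨ g ≤ -3)
Before buf[d] := 3*k + 2*d + 8: (¬(g ≥ 1)) ∧ (4*vec[v] > 3*g - 8 ∨ (¬(k ≥ h + v - 6)) ∨ g ≤ -3)
Before skip: (¬(g ≥ 1)) ∧ (4*vec[v] > 3*g - 8 ∨ (¬(k ≥ h + v - 6)) ∨ g ≤ -3)
Answer: WP = (¬(g ≥ 1)) ∧ (4*vec[v] > 3*g - 8 ∨ (¬(k ≥ h + v - 6)) ∨ g ≤ -3)


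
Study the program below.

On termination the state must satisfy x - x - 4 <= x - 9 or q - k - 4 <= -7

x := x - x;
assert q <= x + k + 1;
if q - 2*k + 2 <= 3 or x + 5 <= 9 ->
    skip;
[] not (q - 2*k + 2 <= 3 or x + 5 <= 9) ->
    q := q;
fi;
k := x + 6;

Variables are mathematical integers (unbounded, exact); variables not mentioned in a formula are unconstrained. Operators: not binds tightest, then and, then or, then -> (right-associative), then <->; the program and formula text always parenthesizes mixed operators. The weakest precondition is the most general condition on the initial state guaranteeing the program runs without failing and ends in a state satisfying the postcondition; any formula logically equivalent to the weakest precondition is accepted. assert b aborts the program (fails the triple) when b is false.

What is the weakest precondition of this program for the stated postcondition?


Working backward. After the program, the postcondition x - x - 4 <= x - 9 or q - k - 4 <= -7 must hold; in canonical form it is x >= 5 or q <= k - 3.
Before k := x + 6: x >= 5 or q <= x + 3
Then branch requires x >= 5 or q <= x + 3; else branch requires x >= 5 or q <= x + 3.
Before the if: ((q <= 2*k + 1 or x <= 4) -> (x >= 5 or q <= x + 3)) and ((not (q <= 2*k + 1 or x <= 4)) -> (x >= 5 or q <= x + 3))
Before assert q <= x + k + 1: q <= k + x + 1 and ((q <= 2*k + 1 or x <= 4) -> (x >= 5 or q <= x + 3)) and ((not (q <= 2*k + 1 or x <= 4)) -> (x >= 5 or q <= x + 3))
Before x := x - x: q <= k + 1 and q <= 3
Answer: WP = q <= k + 1 and q <= 3


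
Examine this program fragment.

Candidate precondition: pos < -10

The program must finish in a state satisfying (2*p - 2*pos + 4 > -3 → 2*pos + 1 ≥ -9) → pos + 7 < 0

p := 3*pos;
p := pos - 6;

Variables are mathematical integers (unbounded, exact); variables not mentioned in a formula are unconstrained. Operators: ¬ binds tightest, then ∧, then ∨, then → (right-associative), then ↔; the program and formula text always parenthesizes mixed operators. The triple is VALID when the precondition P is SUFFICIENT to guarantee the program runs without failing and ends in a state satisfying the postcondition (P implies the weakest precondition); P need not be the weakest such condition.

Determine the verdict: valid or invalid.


Working backward. After the program, the postcondition (2*p - 2*pos + 4 > -3 → 2*pos + 1 ≥ -9) → pos + 7 < 0 must hold; in canonical form it is (2*p > 2*pos - 7 → 2*pos ≥ -10) → pos < -7.
Before p := pos - 6: pos < -7
Before p := 3*pos: pos < -7
The weakest precondition is pos < -7.
Check whether pos < -10 implies it.
Every state satisfying the precondition satisfies the weakest precondition: the implication holds.
Answer: valid


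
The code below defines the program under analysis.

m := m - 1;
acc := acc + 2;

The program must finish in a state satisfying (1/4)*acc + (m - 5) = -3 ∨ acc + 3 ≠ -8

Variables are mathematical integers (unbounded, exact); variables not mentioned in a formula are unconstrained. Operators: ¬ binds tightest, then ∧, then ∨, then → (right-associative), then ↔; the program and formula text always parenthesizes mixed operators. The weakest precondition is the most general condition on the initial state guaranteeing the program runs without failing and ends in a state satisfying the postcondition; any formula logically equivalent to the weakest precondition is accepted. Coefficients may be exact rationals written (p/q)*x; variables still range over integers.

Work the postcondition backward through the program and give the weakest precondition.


Working backward. After the program, the postcondition (1/4)*acc + (m - 5) = -3 ∨ acc + 3 ≠ -8 must hold; in canonical form it is (1/4)*acc + m = 2 ∨ acc ≠ -11.
Before acc := acc + 2: (1/4)*acc + m = 3/2 ∨ acc ≠ -13
Before m := m - 1: (1/4)*acc + m = 5/2 ∨ acc ≠ -13
Answer: WP = (1/4)*acc + m = 5/2 ∨ acc ≠ -13


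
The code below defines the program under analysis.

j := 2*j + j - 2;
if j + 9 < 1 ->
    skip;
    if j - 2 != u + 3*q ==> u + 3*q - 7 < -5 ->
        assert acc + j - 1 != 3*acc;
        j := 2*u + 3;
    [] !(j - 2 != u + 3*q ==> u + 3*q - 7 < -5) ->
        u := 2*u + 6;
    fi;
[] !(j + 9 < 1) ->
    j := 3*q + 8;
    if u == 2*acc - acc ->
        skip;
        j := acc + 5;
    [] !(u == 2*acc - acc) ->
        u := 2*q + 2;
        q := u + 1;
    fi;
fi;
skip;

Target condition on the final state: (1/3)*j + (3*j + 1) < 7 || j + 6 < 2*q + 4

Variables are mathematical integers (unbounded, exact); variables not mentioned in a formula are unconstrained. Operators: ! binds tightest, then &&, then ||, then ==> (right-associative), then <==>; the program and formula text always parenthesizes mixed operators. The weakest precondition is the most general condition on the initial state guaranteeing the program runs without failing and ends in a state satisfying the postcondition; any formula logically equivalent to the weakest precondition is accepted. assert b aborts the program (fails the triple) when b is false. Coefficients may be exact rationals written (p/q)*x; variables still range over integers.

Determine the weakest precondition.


Working backward. After the program, the postcondition (1/3)*j + (3*j + 1) < 7 || j + 6 < 2*q + 4 must hold; in canonical form it is (10/3)*j < 6 || j < 2*q - 2.
Before skip: (10/3)*j < 6 || j < 2*q - 2
Then branch requires ((j != 3*q + u + 2 ==> 3*q + u < 2) ==> (j != 2*acc + 1 && ((20/3)*u < -4 || 2*u < 2*q - 5))) && ((!(j != 3*q + u + 2 ==> 3*q + u < 2)) ==> ((10/3)*j < 6 || j < 2*q - 2)); else branch requires (u == acc ==> ((10/3)*acc < -32/3 || acc < 2*q - 7)) && ((!(u == acc)) ==> (10*q < -62/3 || q > 4)).
Before the if: (j < -8 ==> (((j != 3*q + u + 2 ==> 3*q + u < 2) ==> (j != 2*acc + 1 && ((20/3)*u < -4 || 2*u < 2*q - 5))) && ((!(j != 3*q + u + 2 ==> 3*q + u < 2)) ==> ((10/3)*j < 6 || j < 2*q - 2)))) && ((!(j < -8)) ==> ((u == acc ==> ((10/3)*acc < -32/3 || acc < 2*q - 7)) && ((!(u == acc)) ==> (10*q < -62/3 || q > 4))))
Before j := 2*j + j - 2: (3*j < -6 ==> (((3*j != 3*q + u + 4 ==> 3*q + u < 2) ==> (3*j != 2*acc + 3 && ((20/3)*u < -4 || 2*u < 2*q - 5))) && ((!(3*j != 3*q + u + 4 ==> 3*q + u < 2)) ==> (10*j < 38/3 || 3*j < 2*q)))) && ((!(3*j < -6)) ==> ((u == acc ==> ((10/3)*acc < -32/3 || acc < 2*q - 7)) && ((!(u == acc)) ==> (10*q < -62/3 || q > 4))))
Answer: WP = (3*j < -6 ==> (((3*j != 3*q + u + 4 ==> 3*q + u < 2) ==> (3*j != 2*acc + 3 && ((20/3)*u < -4 || 2*u < 2*q - 5))) && ((!(3*j != 3*q + u + 4 ==> 3*q + u < 2)) ==> (10*j < 38/3 || 3*j < 2*q)))) && ((!(3*j < -6)) ==> ((u == acc ==> ((10/3)*acc < -32/3 || acc < 2*q - 7)) && ((!(u == acc)) ==> (10*q < -62/3 || q > 4))))


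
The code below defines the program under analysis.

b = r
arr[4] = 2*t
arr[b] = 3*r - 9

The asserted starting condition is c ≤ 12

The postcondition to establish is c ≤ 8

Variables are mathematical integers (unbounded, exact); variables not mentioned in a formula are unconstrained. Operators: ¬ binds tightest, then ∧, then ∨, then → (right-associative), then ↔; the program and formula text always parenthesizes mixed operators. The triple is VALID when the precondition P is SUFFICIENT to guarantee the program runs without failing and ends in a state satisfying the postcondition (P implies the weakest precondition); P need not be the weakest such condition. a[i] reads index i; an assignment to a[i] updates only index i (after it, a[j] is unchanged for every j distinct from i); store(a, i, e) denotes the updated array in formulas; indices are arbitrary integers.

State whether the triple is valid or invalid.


Working backward. After the program, c ≤ 8 must hold.
Before arr[b] := 3*r - 9: c ≤ 8
Before arr[4] := 2*t: c ≤ 8
Before b := r: c ≤ 8
The weakest precondition is c ≤ 8.
Check whether c ≤ 12 implies it.
Countermodel: at the initial state c = 9, the precondition holds but the weakest precondition fails.
Answer: invalid


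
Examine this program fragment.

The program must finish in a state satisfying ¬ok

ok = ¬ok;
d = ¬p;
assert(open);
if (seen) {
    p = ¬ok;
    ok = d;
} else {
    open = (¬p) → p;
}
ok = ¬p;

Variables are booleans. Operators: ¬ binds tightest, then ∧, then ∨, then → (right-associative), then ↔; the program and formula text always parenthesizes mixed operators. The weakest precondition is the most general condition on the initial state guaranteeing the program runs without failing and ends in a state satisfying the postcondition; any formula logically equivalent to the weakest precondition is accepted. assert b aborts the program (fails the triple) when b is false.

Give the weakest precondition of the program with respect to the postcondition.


Working backward. After the program, ¬ok must hold.
Before ok := ¬p: p
Then branch requires ¬ok; else branch requires p.
Before the if: (seen → (¬ok)) ∧ ((¬seen) → p)
Before assert open: open ∧ (seen → (¬ok)) ∧ ((¬seen) → p)
Before d := ¬p: open ∧ (seen → (¬ok)) ∧ ((¬seen) → p)
Before ok := ¬ok: open ∧ (seen → ok) ∧ ((¬seen) → p)
Answer: WP = open ∧ (seen → ok) ∧ ((¬seen) → p)


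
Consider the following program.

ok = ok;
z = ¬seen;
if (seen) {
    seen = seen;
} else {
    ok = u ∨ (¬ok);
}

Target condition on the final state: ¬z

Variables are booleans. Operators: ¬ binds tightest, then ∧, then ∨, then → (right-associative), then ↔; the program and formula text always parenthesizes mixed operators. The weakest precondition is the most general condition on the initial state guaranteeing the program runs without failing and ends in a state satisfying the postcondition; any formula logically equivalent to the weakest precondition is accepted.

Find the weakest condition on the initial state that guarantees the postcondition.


Working backward. After the program, ¬z must hold.
Then branch requires ¬z; else branch requires ¬z.
Before the if: (seen → (¬z)) ∧ ((¬seen) → (¬z))
Before z := ¬seen: (¬seen) → seen
Before ok := ok: (¬seen) → seen
Answer: WP = (¬seen) → seen


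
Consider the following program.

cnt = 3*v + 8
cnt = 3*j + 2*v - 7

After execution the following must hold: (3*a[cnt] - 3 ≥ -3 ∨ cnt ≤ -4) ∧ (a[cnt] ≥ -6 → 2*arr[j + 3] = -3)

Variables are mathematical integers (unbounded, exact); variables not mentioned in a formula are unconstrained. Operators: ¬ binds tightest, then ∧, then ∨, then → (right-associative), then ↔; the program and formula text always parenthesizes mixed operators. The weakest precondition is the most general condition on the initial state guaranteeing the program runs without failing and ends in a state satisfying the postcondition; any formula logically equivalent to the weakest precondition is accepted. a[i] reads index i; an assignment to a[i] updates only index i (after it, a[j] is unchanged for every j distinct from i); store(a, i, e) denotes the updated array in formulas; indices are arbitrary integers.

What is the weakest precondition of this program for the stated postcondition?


Working backward. After the program, the postcondition (3*a[cnt] - 3 ≥ -3 ∨ cnt ≤ -4) ∧ (a[cnt] ≥ -6 → 2*arr[j + 3] = -3) must hold; in canonical form it is (3*a[cnt] ≥ 0 ∨ cnt ≤ -4) ∧ (a[cnt] ≥ -6 → 2*arr[j + 3] = -3).
Before cnt := 3*j + 2*v - 7: (3*a[3*j + 2*v - 7] ≥ 0 ∨ 3*j + 2*v ≤ 3) ∧ (a[3*j + 2*v - 7] ≥ -6 → 2*arr[j + 3] = -3)
Before cnt := 3*v + 8: (3*a[3*j + 2*v - 7] ≥ 0 ∨ 3*j + 2*v ≤ 3) ∧ (a[3*j + 2*v - 7] ≥ -6 → 2*arr[j + 3] = -3)
Answer: WP = (3*a[3*j + 2*v - 7] ≥ 0 ∨ 3*j + 2*v ≤ 3) ∧ (a[3*j + 2*v - 7] ≥ -6 → 2*arr[j + 3] = -3)


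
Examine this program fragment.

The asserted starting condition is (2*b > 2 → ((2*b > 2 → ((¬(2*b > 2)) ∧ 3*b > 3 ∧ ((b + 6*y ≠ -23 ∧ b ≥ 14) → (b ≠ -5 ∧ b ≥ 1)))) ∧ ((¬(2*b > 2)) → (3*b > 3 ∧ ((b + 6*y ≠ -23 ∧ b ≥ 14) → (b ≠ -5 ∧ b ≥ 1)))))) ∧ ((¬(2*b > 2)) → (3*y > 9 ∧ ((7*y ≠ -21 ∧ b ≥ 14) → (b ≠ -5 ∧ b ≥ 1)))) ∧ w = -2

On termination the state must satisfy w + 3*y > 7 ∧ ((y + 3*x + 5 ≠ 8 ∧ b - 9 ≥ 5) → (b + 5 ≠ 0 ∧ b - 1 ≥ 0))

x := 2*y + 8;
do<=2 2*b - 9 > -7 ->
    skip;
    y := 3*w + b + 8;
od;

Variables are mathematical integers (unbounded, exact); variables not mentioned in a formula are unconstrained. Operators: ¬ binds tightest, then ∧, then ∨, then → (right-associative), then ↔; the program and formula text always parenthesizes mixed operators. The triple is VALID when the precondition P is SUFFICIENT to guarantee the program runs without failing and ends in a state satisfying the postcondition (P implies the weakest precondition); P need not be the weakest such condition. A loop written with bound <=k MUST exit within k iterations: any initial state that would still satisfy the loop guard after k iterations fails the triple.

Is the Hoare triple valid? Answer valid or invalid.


Working backward. After the program, the postcondition w + 3*y > 7 ∧ ((y + 3*x + 5 ≠ 8 ∧ b - 9 ≥ 5) → (b + 5 ≠ 0 ∧ b - 1 ≥ 0)) must hold; in canonical form it is w + 3*y > 7 ∧ ((3*x + y ≠ 3 ∧ b ≥ 14) → (b ≠ -5 ∧ b ≥ 1)).
Before the loop (bound <=2), unroll the exhaustion recursion (WP_0 = exit-now case; WP_j = one more guarded iteration, up to j = 2):
  WP_0: (¬(2*b > 2)) ∧ w + 3*y > 7 ∧ ((3*x + y ≠ 3 ∧ b ≥ 14) → (b ≠ -5 ∧ b ≥ 1))
  WP_1: (2*b > 2 → ((¬(2*b > 2)) ∧ 3*b + 10*w > -17 ∧ ((b + 3*w + 3*x ≠ -5 ∧ b ≥ 14) → (b ≠ -5 ∧ b ≥ 1)))) ∧ ((¬(2*b > 2)) → (w + 3*y > 7 ∧ ((3*x + y ≠ 3 ∧ b ≥ 14) → (b ≠ -5 ∧ b ≥ 1))))
  WP_2: (2*b > 2 → ((2*b > 2 → ((¬(2*b > 2)) ∧ 3*b + 10*w > -17 ∧ ((b + 3*w + 3*x ≠ -5 ∧ b ≥ 14) → (b ≠ -5 ∧ b ≥ 1)))) ∧ ((¬(2*b > 2)) → (3*b + 10*w > -17 ∧ ((b + 3*w + 3*x ≠ -5 ∧ b ≥ 14) → (b ≠ -5 ∧ b ≥ 1)))))) ∧ ((¬(2*b > 2)) → (w + 3*y > 7 ∧ ((3*x + y ≠ 3 ∧ b ≥ 14) → (b ≠ -5 ∧ b ≥ 1))))
So before the loop: (2*b > 2 → ((2*b > 2 → ((¬(2*b > 2)) ∧ 3*b + 10*w > -17 ∧ ((b + 3*w + 3*x ≠ -5 ∧ b ≥ 14) → (b ≠ -5 ∧ b ≥ 1)))) ∧ ((¬(2*b > 2)) → (3*b + 10*w > -17 ∧ ((b + 3*w + 3*x ≠ -5 ∧ b ≥ 14) → (b ≠ -5 ∧ b ≥ 1)))))) ∧ ((¬(2*b > 2)) → (w + 3*y > 7 ∧ ((3*x + y ≠ 3 ∧ b ≥ 14) → (b ≠ -5 ∧ b ≥ 1))))
Before x := 2*y + 8: (2*b > 2 → ((2*b > 2 → ((¬(2*b > 2)) ∧ 3*b + 10*w > -17 ∧ ((b + 3*w + 6*y ≠ -29 ∧ b ≥ 14) → (b ≠ -5 ∧ b ≥ 1)))) ∧ ((¬(2*b > 2)) → (3*b + 10*w > -17 ∧ ((b + 3*w + 6*y ≠ -29 ∧ b ≥ 14) → (b ≠ -5 ∧ b ≥ 1)))))) ∧ ((¬(2*b > 2)) → (w + 3*y > 7 ∧ ((7*y ≠ -21 ∧ b ≥ 14) → (b ≠ -5 ∧ b ≥ 1))))
The weakest precondition is (2*b > 2 → ((2*b > 2 → ((¬(2*b > 2)) ∧ 3*b + 10*w > -17 ∧ ((b + 3*w + 6*y ≠ -29 ∧ b ≥ 14) → (b ≠ -5 ∧ b ≥ 1)))) ∧ ((¬(2*b > 2)) → (3*b + 10*w > -17 ∧ ((b + 3*w + 6*y ≠ -29 ∧ b ≥ 14) → (b ≠ -5 ∧ b ≥ 1)))))) ∧ ((¬(2*b > 2)) → (w + 3*y > 7 ∧ ((7*y ≠ -21 ∧ b ≥ 14) → (b ≠ -5 ∧ b ≥ 1)))).
Check whether (2*b > 2 → ((2*b > 2 → ((¬(2*b > 2)) ∧ 3*b > 3 ∧ ((b + 6*y ≠ -23 ∧ b ≥ 14) → (b ≠ -5 ∧ b ≥ 1)))) ∧ ((¬(2*b > 2)) → (3*b > 3 ∧ ((b + 6*y ≠ -23 ∧ b ≥ 14) → (b ≠ -5 ∧ b ≥ 1)))))) ∧ ((¬(2*b > 2)) → (3*y > 9 ∧ ((7*y ≠ -21 ∧ b ≥ 14) → (b ≠ -5 ∧ b ≥ 1)))) ∧ w = -2 implies it.
Every state satisfying the precondition satisfies the weakest precondition: the implication holds.
Answer: valid


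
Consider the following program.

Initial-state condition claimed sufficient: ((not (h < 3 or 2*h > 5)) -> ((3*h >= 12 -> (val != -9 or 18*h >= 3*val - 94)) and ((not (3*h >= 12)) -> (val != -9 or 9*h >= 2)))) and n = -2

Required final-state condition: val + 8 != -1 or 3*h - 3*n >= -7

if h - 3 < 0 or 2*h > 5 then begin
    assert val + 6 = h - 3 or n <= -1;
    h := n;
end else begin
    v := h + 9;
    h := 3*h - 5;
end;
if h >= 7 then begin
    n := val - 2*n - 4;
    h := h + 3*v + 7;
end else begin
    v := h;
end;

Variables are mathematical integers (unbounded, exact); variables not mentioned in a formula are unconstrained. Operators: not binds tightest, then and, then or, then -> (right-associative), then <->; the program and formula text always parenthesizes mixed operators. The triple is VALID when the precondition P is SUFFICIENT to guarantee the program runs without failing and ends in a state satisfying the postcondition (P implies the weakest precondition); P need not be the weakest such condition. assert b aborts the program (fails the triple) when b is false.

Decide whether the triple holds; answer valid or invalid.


Working backward. After the program, the postcondition val + 8 != -1 or 3*h - 3*n >= -7 must hold; in canonical form it is val != -9 or 3*h >= 3*n - 7.
Then branch requires val != -9 or 3*h + 6*n + 9*v >= 3*val - 40; else branch requires val != -9 or 3*h >= 3*n - 7.
Before the if: (h >= 7 -> (val != -9 or 3*h + 6*n + 9*v >= 3*val - 40)) and ((not (h >= 7)) -> (val != -9 or 3*h >= 3*n - 7))
Then branch requires (val = h - 9 or n <= -1) and (n >= 7 -> (val != -9 or 9*n + 9*v >= 3*val - 40)); else branch requires (3*h >= 12 -> (val != -9 or 18*h + 6*n >= 3*val - 106)) and ((not (3*h >= 12)) -> (val != -9 or 9*h >= 3*n + 8)).
Before the if: ((h < 3 or 2*h > 5) -> ((val = h - 9 or n <= -1) and (n >= 7 -> (val != -9 or 9*n + 9*v >= 3*val - 40)))) and ((not (h < 3 or 2*h > 5)) -> ((3*h >= 12 -> (val != -9 or 18*h + 6*n >= 3*val - 106)) and ((not (3*h >= 12)) -> (val != -9 or 9*h >= 3*n + 8))))
The weakest precondition is ((h < 3 or 2*h > 5) -> ((val = h - 9 or n <= -1) and (n >= 7 -> (val != -9 or 9*n + 9*v >= 3*val - 40)))) and ((not (h < 3 or 2*h > 5)) -> ((3*h >= 12 -> (val != -9 or 18*h + 6*n >= 3*val - 106)) and ((not (3*h >= 12)) -> (val != -9 or 9*h >= 3*n + 8)))).
Check whether ((not (h < 3 or 2*h > 5)) -> ((3*h >= 12 -> (val != -9 or 18*h >= 3*val - 94)) and ((not (3*h >= 12)) -> (val != -9 or 9*h >= 2)))) and n = -2 implies it.
Every state satisfying the precondition satisfies the weakest precondition: the implication holds.
Answer: valid


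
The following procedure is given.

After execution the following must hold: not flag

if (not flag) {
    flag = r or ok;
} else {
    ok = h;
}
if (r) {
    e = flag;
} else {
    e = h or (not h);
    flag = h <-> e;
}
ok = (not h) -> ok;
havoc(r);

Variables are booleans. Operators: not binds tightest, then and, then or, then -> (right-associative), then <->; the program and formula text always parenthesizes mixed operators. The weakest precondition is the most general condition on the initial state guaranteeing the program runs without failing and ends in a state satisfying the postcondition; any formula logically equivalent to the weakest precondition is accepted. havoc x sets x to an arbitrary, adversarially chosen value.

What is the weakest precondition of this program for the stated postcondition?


Working backward. After the program, not flag must hold.
Before havoc r: not flag
Before ok := (not h) -> ok: not flag
Then branch requires not flag; else branch requires not h.
Before the if: (r -> (not flag)) and ((not r) -> (not h))
Then branch requires (r -> (not (r or ok))) and ((not r) -> (not h)); else branch requires (r -> (not flag)) and ((not r) -> (not h)).
Before the if: ((not flag) -> ((r -> (not (r or ok))) and ((not r) -> (not h)))) and (flag -> ((r -> (not flag)) and ((not r) -> (not h))))
Answer: WP = ((not flag) -> ((r -> (not (r or ok))) and ((not r) -> (not h)))) and (flag -> ((r -> (not flag)) and ((not r) -> (not h))))


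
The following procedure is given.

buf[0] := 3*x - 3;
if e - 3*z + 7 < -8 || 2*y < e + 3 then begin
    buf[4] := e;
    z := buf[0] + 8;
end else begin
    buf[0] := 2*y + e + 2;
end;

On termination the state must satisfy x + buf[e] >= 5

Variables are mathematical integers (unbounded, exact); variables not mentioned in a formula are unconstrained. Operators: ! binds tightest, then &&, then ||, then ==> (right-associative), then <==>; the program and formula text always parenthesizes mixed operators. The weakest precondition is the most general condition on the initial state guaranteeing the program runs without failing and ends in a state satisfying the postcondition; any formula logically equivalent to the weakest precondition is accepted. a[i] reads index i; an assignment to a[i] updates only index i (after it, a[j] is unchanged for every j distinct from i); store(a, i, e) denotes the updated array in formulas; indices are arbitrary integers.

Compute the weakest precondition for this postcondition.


Working backward. After the program, the postcondition x + buf[e] >= 5 must hold; in canonical form it is buf[e] + x >= 5.
Then branch requires store(buf, 4, e)[e] + x >= 5; else branch requires store(buf, 0, e + 2*y + 2)[e] + x >= 5.
Before the if: ((e < 3*z - 15 || 2*y < e + 3) ==> store(buf, 4, e)[e] + x >= 5) && ((!(e < 3*z - 15 || 2*y < e + 3)) ==> store(buf, 0, e + 2*y + 2)[e] + x >= 5)
Before buf[0] := 3*x - 3: ((e < 3*z - 15 || 2*y < e + 3) ==> store(store(buf, 0, 3*x - 3), 4, e)[e] + x >= 5) && ((!(e < 3*z - 15 || 2*y < e + 3)) ==> store(store(buf, 0, 3*x - 3), 0, e + 2*y + 2)[e] + x >= 5)
Answer: WP = ((e < 3*z - 15 || 2*y < e + 3) ==> store(store(buf, 0, 3*x - 3), 4, e)[e] + x >= 5) && ((!(e < 3*z - 15 || 2*y < e + 3)) ==> store(store(buf, 0, 3*x - 3), 0, e + 2*y + 2)[e] + x >= 5)


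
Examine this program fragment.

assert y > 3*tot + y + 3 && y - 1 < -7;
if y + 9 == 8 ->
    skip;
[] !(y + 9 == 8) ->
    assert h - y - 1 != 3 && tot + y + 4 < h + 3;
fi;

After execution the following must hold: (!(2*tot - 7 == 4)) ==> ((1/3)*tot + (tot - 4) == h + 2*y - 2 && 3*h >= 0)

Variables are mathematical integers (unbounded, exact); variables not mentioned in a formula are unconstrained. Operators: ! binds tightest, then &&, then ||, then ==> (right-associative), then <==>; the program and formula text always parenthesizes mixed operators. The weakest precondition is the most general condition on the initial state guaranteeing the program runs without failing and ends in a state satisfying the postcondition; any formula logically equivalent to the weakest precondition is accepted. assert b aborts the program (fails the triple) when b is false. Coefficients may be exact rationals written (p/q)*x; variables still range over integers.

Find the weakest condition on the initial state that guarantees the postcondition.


Working backward. After the program, the postcondition (!(2*tot - 7 == 4)) ==> ((1/3)*tot + (tot - 4) == h + 2*y - 2 && 3*h >= 0) must hold; in canonical form it is (!(2*tot == 11)) ==> ((4/3)*tot == h + 2*y + 2 && 3*h >= 0).
Then branch requires (!(2*tot == 11)) ==> ((4/3)*tot == h + 2*y + 2 && 3*h >= 0); else branch requires h != y + 4 && tot + y < h - 1 && ((!(2*tot == 11)) ==> ((4/3)*tot == h + 2*y + 2 && 3*h >= 0)).
Before the if: (y == -1 ==> ((!(2*tot == 11)) ==> ((4/3)*tot == h + 2*y + 2 && 3*h >= 0))) && ((!(y == -1)) ==> (h != y + 4 && tot + y < h - 1 && ((!(2*tot == 11)) ==> ((4/3)*tot == h + 2*y + 2 && 3*h >= 0))))
Before assert y > 3*tot + y + 3 && y - 1 < -7: 3*tot < -3 && y < -6 && (y == -1 ==> ((!(2*tot == 11)) ==> ((4/3)*tot == h + 2*y + 2 && 3*h >= 0))) && ((!(y == -1)) ==> (h != y + 4 && tot + y < h - 1 && ((!(2*tot == 11)) ==> ((4/3)*tot == h + 2*y + 2 && 3*h >= 0))))
Answer: WP = 3*tot < -3 && y < -6 && (y == -1 ==> ((!(2*tot == 11)) ==> ((4/3)*tot == h + 2*y + 2 && 3*h >= 0))) && ((!(y == -1)) ==> (h != y + 4 && tot + y < h - 1 && ((!(2*tot == 11)) ==> ((4/3)*tot == h + 2*y + 2 && 3*h >= 0))))


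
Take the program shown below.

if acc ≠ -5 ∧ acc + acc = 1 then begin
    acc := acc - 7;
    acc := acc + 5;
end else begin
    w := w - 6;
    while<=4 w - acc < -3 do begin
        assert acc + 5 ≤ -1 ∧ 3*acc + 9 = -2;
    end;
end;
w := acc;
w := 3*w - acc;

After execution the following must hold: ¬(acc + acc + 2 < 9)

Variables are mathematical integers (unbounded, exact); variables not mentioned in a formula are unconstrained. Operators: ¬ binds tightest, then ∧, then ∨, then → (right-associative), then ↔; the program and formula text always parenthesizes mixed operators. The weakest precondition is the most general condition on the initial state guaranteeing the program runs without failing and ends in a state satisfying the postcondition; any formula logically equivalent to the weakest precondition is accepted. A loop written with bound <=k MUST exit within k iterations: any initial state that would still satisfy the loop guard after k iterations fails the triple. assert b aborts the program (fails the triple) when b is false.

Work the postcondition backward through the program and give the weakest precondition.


Working backward. After the program, the postcondition ¬(acc + acc + 2 < 9) must hold; in canonical form it is ¬(2*acc < 7).
Before w := 3*w - acc: ¬(2*acc < 7)
Before w := acc: ¬(2*acc < 7)
Then branch requires ¬(2*acc < 11); else branch requires (w < acc + 3 → (acc ≤ -6 ∧ 3*acc = -11 ∧ (w < acc + 3 → (acc ≤ -6 ∧ 3*acc = -11 ∧ (w < acc + 3 → (acc ≤ -6 ∧ 3*acc = -11 ∧ (w < acc + 3 → (acc ≤ -6 ∧ 3*acc = -11 ∧ (¬(w < acc + 3)) ∧ (¬(2*acc < 7)))) ∧ ((¬(w < acc + 3)) → (¬(2*acc < 7))))) ∧ ((¬(w < acc + 3)) → (¬(2*acc < 7))))) ∧ ((¬(w < acc + 3)) → (¬(2*acc < 7))))) ∧ ((¬(w < acc + 3)) → (¬(2*acc < 7))).
Before the if: ((acc ≠ -5 ∧ 2*acc = 1) → (¬(2*acc < 11))) ∧ ((¬(acc ≠ -5 ∧ 2*acc = 1)) → ((w < acc + 3 → (acc ≤ -6 ∧ 3*acc = -11 ∧ (w < acc + 3 → (acc ≤ -6 ∧ 3*acc = -11 ∧ (w < acc + 3 → (acc ≤ -6 ∧ 3*acc = -11 ∧ (w < acc + 3 → (acc ≤ -6 ∧ 3*acc = -11 ∧ (¬(w < acc + 3)) ∧ (¬(2*acc < 7)))) ∧ ((¬(w < acc + 3)) → (¬(2*acc < 7))))) ∧ ((¬(w < acc + 3)) → (¬(2*acc < 7))))) ∧ ((¬(w < acc + 3)) → (¬(2*acc < 7))))) ∧ ((¬(w < acc + 3)) → (¬(2*acc < 7)))))
Answer: WP = ((acc ≠ -5 ∧ 2*acc = 1) → (¬(2*acc < 11))) ∧ ((¬(acc ≠ -5 ∧ 2*acc = 1)) → ((w < acc + 3 → (acc ≤ -6 ∧ 3*acc = -11 ∧ (w < acc + 3 → (acc ≤ -6 ∧ 3*acc = -11 ∧ (w < acc + 3 → (acc ≤ -6 ∧ 3*acc = -11 ∧ (w < acc + 3 → (acc ≤ -6 ∧ 3*acc = -11 ∧ (¬(w < acc + 3)) ∧ (¬(2*acc < 7)))) ∧ ((¬(w < acc + 3)) → (¬(2*acc < 7))))) ∧ ((¬(w < acc + 3)) → (¬(2*acc < 7))))) ∧ ((¬(w < acc + 3)) → (¬(2*acc < 7))))) ∧ ((¬(w < acc + 3)) → (¬(2*acc < 7)))))


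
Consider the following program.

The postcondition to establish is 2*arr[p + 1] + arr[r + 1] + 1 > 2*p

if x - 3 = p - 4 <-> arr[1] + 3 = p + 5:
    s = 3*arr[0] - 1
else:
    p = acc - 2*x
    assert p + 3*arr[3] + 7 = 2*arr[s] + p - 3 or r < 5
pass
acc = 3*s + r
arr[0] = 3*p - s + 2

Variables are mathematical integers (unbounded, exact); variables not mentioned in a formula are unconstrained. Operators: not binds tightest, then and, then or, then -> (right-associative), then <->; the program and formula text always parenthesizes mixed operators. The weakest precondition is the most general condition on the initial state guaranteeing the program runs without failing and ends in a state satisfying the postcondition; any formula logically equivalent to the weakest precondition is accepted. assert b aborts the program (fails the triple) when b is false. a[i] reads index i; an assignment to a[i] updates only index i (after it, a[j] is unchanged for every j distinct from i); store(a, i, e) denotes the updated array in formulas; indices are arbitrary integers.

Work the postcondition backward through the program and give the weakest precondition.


Working backward. After the program, the postcondition 2*arr[p + 1] + arr[r + 1] + 1 > 2*p must hold; in canonical form it is 2*arr[p + 1] + arr[r + 1] > 2*p - 1.
Before arr[0] := 3*p - s + 2: 2*store(arr, 0, 3*p - s + 2)[p + 1] + store(arr, 0, 3*p - s + 2)[r + 1] > 2*p - 1
Before acc := 3*s + r: 2*store(arr, 0, 3*p - s + 2)[p + 1] + store(arr, 0, 3*p - s + 2)[r + 1] > 2*p - 1
Before skip: 2*store(arr, 0, 3*p - s + 2)[p + 1] + store(arr, 0, 3*p - s + 2)[r + 1] > 2*p - 1
Then branch requires 2*store(arr, 0, -3*arr[0] + 3*p + 3)[p + 1] + store(arr, 0, -3*arr[0] + 3*p + 3)[r + 1] > 2*p - 1; else branch requires (3*arr[3] = 2*arr[s] - 10 or r < 5) and 2*store(arr, 0, 3*acc - s - 6*x + 2)[acc - 2*x + 1] + store(arr, 0, 3*acc - s - 6*x + 2)[r + 1] + 4*x > 2*acc - 1.
Before the if: ((x = p - 1 <-> arr[1] = p + 2) -> 2*store(arr, 0, -3*arr[0] + 3*p + 3)[p + 1] + store(arr, 0, -3*arr[0] + 3*p + 3)[r + 1] > 2*p - 1) and ((not (x = p - 1 <-> arr[1] = p + 2)) -> ((3*arr[3] = 2*arr[s] - 10 or r < 5) and 2*store(arr, 0, 3*acc - s - 6*x + 2)[acc - 2*x + 1] + store(arr, 0, 3*acc - s - 6*x + 2)[r + 1] + 4*x > 2*acc - 1))
Answer: WP = ((x = p - 1 <-> arr[1] = p + 2) -> 2*store(arr, 0, -3*arr[0] + 3*p + 3)[p + 1] + store(arr, 0, -3*arr[0] + 3*p + 3)[r + 1] > 2*p - 1) and ((not (x = p - 1 <-> arr[1] = p + 2)) -> ((3*arr[3] = 2*arr[s] - 10 or r < 5) and 2*store(arr, 0, 3*acc - s - 6*x + 2)[acc - 2*x + 1] + store(arr, 0, 3*acc - s - 6*x + 2)[r + 1] + 4*x > 2*acc - 1))
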